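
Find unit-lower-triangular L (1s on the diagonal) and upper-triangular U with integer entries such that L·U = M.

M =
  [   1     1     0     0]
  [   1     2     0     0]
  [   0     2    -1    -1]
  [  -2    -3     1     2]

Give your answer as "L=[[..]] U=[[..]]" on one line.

  r1 -= 1·r0 → [0,1,0,0]
  r2 -= 0·r0 → [0,2,-1,-1]
  r3 -= -2·r0 → [0,-1,1,2]
  r2 -= 2·r1 → [0,0,-1,-1]
  r3 -= -1·r1 → [0,0,1,2]
  r3 -= -1·r2 → [0,0,0,1]

L=[[1,0,0,0],[1,1,0,0],[0,2,1,0],[-2,-1,-1,1]] U=[[1,1,0,0],[0,1,0,0],[0,0,-1,-1],[0,0,0,1]]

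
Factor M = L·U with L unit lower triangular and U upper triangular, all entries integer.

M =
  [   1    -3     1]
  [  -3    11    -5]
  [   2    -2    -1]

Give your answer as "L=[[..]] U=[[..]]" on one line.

L=[[1,0,0],[-3,1,0],[2,2,1]] U=[[1,-3,1],[0,2,-2],[0,0,1]]

  row1 -= -3·row0 → [0,2,-2]
  row2 -= 2·row0 → [0,4,-3]
  row2 -= 2·row1 → [0,0,1]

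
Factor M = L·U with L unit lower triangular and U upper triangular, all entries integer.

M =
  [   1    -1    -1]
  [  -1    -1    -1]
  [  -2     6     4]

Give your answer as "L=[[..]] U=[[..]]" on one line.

L=[[1,0,0],[-1,1,0],[-2,-2,1]] U=[[1,-1,-1],[0,-2,-2],[0,0,-2]]

  R1 -= -1·R0 → [0,-2,-2]
  R2 -= -2·R0 → [0,4,2]
  R2 -= -2·R1 → [0,0,-2]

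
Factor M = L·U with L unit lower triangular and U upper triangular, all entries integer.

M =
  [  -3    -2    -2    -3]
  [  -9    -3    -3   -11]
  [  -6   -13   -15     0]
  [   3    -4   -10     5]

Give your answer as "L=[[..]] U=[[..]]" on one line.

  r1 -= 3·r0 → [0,3,3,-2]
  r2 -= 2·r0 → [0,-9,-11,6]
  r3 -= -1·r0 → [0,-6,-12,2]
  r2 -= -3·r1 → [0,0,-2,0]
  r3 -= -2·r1 → [0,0,-6,-2]
  r3 -= 3·r2 → [0,0,0,-2]

L=[[1,0,0,0],[3,1,0,0],[2,-3,1,0],[-1,-2,3,1]] U=[[-3,-2,-2,-3],[0,3,3,-2],[0,0,-2,0],[0,0,0,-2]]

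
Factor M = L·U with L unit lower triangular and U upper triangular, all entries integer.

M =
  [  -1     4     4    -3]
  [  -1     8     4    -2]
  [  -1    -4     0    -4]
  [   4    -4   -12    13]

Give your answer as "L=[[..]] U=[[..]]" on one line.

  r1 -= 1·r0 → [0,4,0,1]
  r2 -= 1·r0 → [0,-8,-4,-1]
  r3 -= -4·r0 → [0,12,4,1]
  r2 -= -2·r1 → [0,0,-4,1]
  r3 -= 3·r1 → [0,0,4,-2]
  r3 -= -1·r2 → [0,0,0,-1]

L=[[1,0,0,0],[1,1,0,0],[1,-2,1,0],[-4,3,-1,1]] U=[[-1,4,4,-3],[0,4,0,1],[0,0,-4,1],[0,0,0,-1]]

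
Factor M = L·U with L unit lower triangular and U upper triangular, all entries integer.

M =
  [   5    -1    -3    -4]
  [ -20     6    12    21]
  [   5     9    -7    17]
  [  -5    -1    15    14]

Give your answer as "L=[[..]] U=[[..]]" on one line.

L=[[1,0,0,0],[-4,1,0,0],[1,5,1,0],[-1,-1,-3,1]] U=[[5,-1,-3,-4],[0,2,0,5],[0,0,-4,-4],[0,0,0,3]]

  R1 -= -4·R0 → [0,2,0,5]
  R2 -= 1·R0 → [0,10,-4,21]
  R3 -= -1·R0 → [0,-2,12,10]
  R2 -= 5·R1 → [0,0,-4,-4]
  R3 -= -1·R1 → [0,0,12,15]
  R3 -= -3·R2 → [0,0,0,3]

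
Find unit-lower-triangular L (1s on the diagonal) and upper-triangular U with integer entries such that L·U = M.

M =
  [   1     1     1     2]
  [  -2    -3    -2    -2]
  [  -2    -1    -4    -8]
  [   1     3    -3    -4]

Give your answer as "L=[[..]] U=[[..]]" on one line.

  R1 -= -2·R0 → [0,-1,0,2]
  R2 -= -2·R0 → [0,1,-2,-4]
  R3 -= 1·R0 → [0,2,-4,-6]
  R2 -= -1·R1 → [0,0,-2,-2]
  R3 -= -2·R1 → [0,0,-4,-2]
  R3 -= 2·R2 → [0,0,0,2]

L=[[1,0,0,0],[-2,1,0,0],[-2,-1,1,0],[1,-2,2,1]] U=[[1,1,1,2],[0,-1,0,2],[0,0,-2,-2],[0,0,0,2]]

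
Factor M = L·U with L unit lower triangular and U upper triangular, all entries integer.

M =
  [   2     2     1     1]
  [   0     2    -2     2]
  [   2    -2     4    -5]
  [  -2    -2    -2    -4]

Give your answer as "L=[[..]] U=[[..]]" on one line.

L=[[1,0,0,0],[0,1,0,0],[1,-2,1,0],[-1,0,1,1]] U=[[2,2,1,1],[0,2,-2,2],[0,0,-1,-2],[0,0,0,-1]]

  R1 -= 0·R0 → [0,2,-2,2]
  R2 -= 1·R0 → [0,-4,3,-6]
  R3 -= -1·R0 → [0,0,-1,-3]
  R2 -= -2·R1 → [0,0,-1,-2]
  R3 -= 0·R1 → [0,0,-1,-3]
  R3 -= 1·R2 → [0,0,0,-1]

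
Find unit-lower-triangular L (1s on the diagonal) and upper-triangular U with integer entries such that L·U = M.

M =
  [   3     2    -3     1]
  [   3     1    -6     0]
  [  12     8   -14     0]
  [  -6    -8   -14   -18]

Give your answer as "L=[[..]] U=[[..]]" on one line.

L=[[1,0,0,0],[1,1,0,0],[4,0,1,0],[-2,4,4,1]] U=[[3,2,-3,1],[0,-1,-3,-1],[0,0,-2,-4],[0,0,0,4]]

  R1 -= 1·R0 → [0,-1,-3,-1]
  R2 -= 4·R0 → [0,0,-2,-4]
  R3 -= -2·R0 → [0,-4,-20,-16]
  R2 -= 0·R1 → [0,0,-2,-4]
  R3 -= 4·R1 → [0,0,-8,-12]
  R3 -= 4·R2 → [0,0,0,4]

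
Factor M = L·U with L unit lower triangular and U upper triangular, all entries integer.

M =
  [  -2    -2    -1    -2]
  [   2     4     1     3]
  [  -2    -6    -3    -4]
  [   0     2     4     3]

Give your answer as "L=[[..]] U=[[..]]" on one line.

  r1 -= -1·r0 → [0,2,0,1]
  r2 -= 1·r0 → [0,-4,-2,-2]
  r3 -= 0·r0 → [0,2,4,3]
  r2 -= -2·r1 → [0,0,-2,0]
  r3 -= 1·r1 → [0,0,4,2]
  r3 -= -2·r2 → [0,0,0,2]

L=[[1,0,0,0],[-1,1,0,0],[1,-2,1,0],[0,1,-2,1]] U=[[-2,-2,-1,-2],[0,2,0,1],[0,0,-2,0],[0,0,0,2]]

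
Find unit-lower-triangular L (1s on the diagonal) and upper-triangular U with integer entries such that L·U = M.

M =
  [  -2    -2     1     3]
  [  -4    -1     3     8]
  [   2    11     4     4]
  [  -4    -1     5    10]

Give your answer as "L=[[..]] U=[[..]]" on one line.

L=[[1,0,0,0],[2,1,0,0],[-1,3,1,0],[2,1,1,1]] U=[[-2,-2,1,3],[0,3,1,2],[0,0,2,1],[0,0,0,1]]

  r1 -= 2·r0 → [0,3,1,2]
  r2 -= -1·r0 → [0,9,5,7]
  r3 -= 2·r0 → [0,3,3,4]
  r2 -= 3·r1 → [0,0,2,1]
  r3 -= 1·r1 → [0,0,2,2]
  r3 -= 1·r2 → [0,0,0,1]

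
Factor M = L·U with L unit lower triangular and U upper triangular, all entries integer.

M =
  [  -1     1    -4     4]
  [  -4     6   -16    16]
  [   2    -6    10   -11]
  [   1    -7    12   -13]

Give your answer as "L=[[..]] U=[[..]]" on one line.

L=[[1,0,0,0],[4,1,0,0],[-2,-2,1,0],[-1,-3,4,1]] U=[[-1,1,-4,4],[0,2,0,0],[0,0,2,-3],[0,0,0,3]]

  row1 -= 4·row0 → [0,2,0,0]
  row2 -= -2·row0 → [0,-4,2,-3]
  row3 -= -1·row0 → [0,-6,8,-9]
  row2 -= -2·row1 → [0,0,2,-3]
  row3 -= -3·row1 → [0,0,8,-9]
  row3 -= 4·row2 → [0,0,0,3]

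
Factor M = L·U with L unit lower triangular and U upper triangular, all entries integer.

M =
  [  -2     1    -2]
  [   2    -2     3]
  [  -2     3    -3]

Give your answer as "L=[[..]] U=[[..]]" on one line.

L=[[1,0,0],[-1,1,0],[1,-2,1]] U=[[-2,1,-2],[0,-1,1],[0,0,1]]

  r1 -= -1·r0 → [0,-1,1]
  r2 -= 1·r0 → [0,2,-1]
  r2 -= -2·r1 → [0,0,1]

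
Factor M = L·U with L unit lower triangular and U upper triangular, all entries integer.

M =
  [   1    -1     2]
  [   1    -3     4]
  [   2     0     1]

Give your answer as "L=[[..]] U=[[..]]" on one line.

  r1 -= 1·r0 → [0,-2,2]
  r2 -= 2·r0 → [0,2,-3]
  r2 -= -1·r1 → [0,0,-1]

L=[[1,0,0],[1,1,0],[2,-1,1]] U=[[1,-1,2],[0,-2,2],[0,0,-1]]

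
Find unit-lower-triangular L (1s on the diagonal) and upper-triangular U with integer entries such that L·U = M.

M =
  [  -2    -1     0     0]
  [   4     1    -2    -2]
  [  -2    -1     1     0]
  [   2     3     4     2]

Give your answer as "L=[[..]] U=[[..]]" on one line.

L=[[1,0,0,0],[-2,1,0,0],[1,0,1,0],[-1,-2,0,1]] U=[[-2,-1,0,0],[0,-1,-2,-2],[0,0,1,0],[0,0,0,-2]]

  R1 -= -2·R0 → [0,-1,-2,-2]
  R2 -= 1·R0 → [0,0,1,0]
  R3 -= -1·R0 → [0,2,4,2]
  R2 -= 0·R1 → [0,0,1,0]
  R3 -= -2·R1 → [0,0,0,-2]
  R3 -= 0·R2 → [0,0,0,-2]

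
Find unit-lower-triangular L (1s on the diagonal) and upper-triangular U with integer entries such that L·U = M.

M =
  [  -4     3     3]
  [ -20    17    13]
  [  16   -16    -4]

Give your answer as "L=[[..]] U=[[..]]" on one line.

  r1 -= 5·r0 → [0,2,-2]
  r2 -= -4·r0 → [0,-4,8]
  r2 -= -2·r1 → [0,0,4]

L=[[1,0,0],[5,1,0],[-4,-2,1]] U=[[-4,3,3],[0,2,-2],[0,0,4]]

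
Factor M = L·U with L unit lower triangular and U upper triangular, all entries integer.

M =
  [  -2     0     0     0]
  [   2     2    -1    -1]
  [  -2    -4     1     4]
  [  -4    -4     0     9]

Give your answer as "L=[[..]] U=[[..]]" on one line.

L=[[1,0,0,0],[-1,1,0,0],[1,-2,1,0],[2,-2,2,1]] U=[[-2,0,0,0],[0,2,-1,-1],[0,0,-1,2],[0,0,0,3]]

  row1 -= -1·row0 → [0,2,-1,-1]
  row2 -= 1·row0 → [0,-4,1,4]
  row3 -= 2·row0 → [0,-4,0,9]
  row2 -= -2·row1 → [0,0,-1,2]
  row3 -= -2·row1 → [0,0,-2,7]
  row3 -= 2·row2 → [0,0,0,3]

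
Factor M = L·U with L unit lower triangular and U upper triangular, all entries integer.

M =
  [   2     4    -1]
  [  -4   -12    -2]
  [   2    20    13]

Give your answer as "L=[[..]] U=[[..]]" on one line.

  row1 -= -2·row0 → [0,-4,-4]
  row2 -= 1·row0 → [0,16,14]
  row2 -= -4·row1 → [0,0,-2]

L=[[1,0,0],[-2,1,0],[1,-4,1]] U=[[2,4,-1],[0,-4,-4],[0,0,-2]]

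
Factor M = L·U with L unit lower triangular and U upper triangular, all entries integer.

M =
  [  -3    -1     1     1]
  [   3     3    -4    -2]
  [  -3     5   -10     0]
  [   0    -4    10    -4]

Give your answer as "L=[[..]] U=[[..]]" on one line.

  row1 -= -1·row0 → [0,2,-3,-1]
  row2 -= 1·row0 → [0,6,-11,-1]
  row3 -= 0·row0 → [0,-4,10,-4]
  row2 -= 3·row1 → [0,0,-2,2]
  row3 -= -2·row1 → [0,0,4,-6]
  row3 -= -2·row2 → [0,0,0,-2]

L=[[1,0,0,0],[-1,1,0,0],[1,3,1,0],[0,-2,-2,1]] U=[[-3,-1,1,1],[0,2,-3,-1],[0,0,-2,2],[0,0,0,-2]]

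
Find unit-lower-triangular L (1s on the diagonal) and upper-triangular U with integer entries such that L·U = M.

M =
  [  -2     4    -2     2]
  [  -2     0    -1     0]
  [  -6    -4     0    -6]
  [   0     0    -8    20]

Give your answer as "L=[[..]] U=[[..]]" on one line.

L=[[1,0,0,0],[1,1,0,0],[3,4,1,0],[0,0,-4,1]] U=[[-2,4,-2,2],[0,-4,1,-2],[0,0,2,-4],[0,0,0,4]]

  row1 -= 1·row0 → [0,-4,1,-2]
  row2 -= 3·row0 → [0,-16,6,-12]
  row3 -= 0·row0 → [0,0,-8,20]
  row2 -= 4·row1 → [0,0,2,-4]
  row3 -= 0·row1 → [0,0,-8,20]
  row3 -= -4·row2 → [0,0,0,4]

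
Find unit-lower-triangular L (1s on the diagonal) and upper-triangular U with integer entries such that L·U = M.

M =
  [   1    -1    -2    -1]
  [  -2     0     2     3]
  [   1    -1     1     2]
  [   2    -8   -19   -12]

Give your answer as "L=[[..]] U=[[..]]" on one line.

L=[[1,0,0,0],[-2,1,0,0],[1,0,1,0],[2,3,-3,1]] U=[[1,-1,-2,-1],[0,-2,-2,1],[0,0,3,3],[0,0,0,-4]]

  R1 -= -2·R0 → [0,-2,-2,1]
  R2 -= 1·R0 → [0,0,3,3]
  R3 -= 2·R0 → [0,-6,-15,-10]
  R2 -= 0·R1 → [0,0,3,3]
  R3 -= 3·R1 → [0,0,-9,-13]
  R3 -= -3·R2 → [0,0,0,-4]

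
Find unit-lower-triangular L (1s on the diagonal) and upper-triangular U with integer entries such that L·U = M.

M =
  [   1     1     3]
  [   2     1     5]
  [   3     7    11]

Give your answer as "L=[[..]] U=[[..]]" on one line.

L=[[1,0,0],[2,1,0],[3,-4,1]] U=[[1,1,3],[0,-1,-1],[0,0,-2]]

  r1 -= 2·r0 → [0,-1,-1]
  r2 -= 3·r0 → [0,4,2]
  r2 -= -4·r1 → [0,0,-2]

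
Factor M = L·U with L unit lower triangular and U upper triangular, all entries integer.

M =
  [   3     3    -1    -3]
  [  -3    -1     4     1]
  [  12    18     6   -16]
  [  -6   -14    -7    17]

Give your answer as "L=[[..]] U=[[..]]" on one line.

L=[[1,0,0,0],[-1,1,0,0],[4,3,1,0],[-2,-4,3,1]] U=[[3,3,-1,-3],[0,2,3,-2],[0,0,1,2],[0,0,0,-3]]

  r1 -= -1·r0 → [0,2,3,-2]
  r2 -= 4·r0 → [0,6,10,-4]
  r3 -= -2·r0 → [0,-8,-9,11]
  r2 -= 3·r1 → [0,0,1,2]
  r3 -= -4·r1 → [0,0,3,3]
  r3 -= 3·r2 → [0,0,0,-3]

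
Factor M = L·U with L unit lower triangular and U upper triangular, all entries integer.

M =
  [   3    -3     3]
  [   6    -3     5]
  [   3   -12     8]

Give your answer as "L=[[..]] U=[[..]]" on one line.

L=[[1,0,0],[2,1,0],[1,-3,1]] U=[[3,-3,3],[0,3,-1],[0,0,2]]

  row1 -= 2·row0 → [0,3,-1]
  row2 -= 1·row0 → [0,-9,5]
  row2 -= -3·row1 → [0,0,2]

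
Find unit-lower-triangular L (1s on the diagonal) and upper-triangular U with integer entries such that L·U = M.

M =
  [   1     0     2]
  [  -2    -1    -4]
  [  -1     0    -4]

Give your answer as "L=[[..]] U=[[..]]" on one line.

L=[[1,0,0],[-2,1,0],[-1,0,1]] U=[[1,0,2],[0,-1,0],[0,0,-2]]

  r1 -= -2·r0 → [0,-1,0]
  r2 -= -1·r0 → [0,0,-2]
  r2 -= 0·r1 → [0,0,-2]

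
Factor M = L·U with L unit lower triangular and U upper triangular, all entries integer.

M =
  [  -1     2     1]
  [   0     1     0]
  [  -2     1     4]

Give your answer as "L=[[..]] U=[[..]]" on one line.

  row1 -= 0·row0 → [0,1,0]
  row2 -= 2·row0 → [0,-3,2]
  row2 -= -3·row1 → [0,0,2]

L=[[1,0,0],[0,1,0],[2,-3,1]] U=[[-1,2,1],[0,1,0],[0,0,2]]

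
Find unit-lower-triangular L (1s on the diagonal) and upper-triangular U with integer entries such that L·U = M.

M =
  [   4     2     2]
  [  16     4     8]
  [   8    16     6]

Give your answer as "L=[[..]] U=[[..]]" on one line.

  R1 -= 4·R0 → [0,-4,0]
  R2 -= 2·R0 → [0,12,2]
  R2 -= -3·R1 → [0,0,2]

L=[[1,0,0],[4,1,0],[2,-3,1]] U=[[4,2,2],[0,-4,0],[0,0,2]]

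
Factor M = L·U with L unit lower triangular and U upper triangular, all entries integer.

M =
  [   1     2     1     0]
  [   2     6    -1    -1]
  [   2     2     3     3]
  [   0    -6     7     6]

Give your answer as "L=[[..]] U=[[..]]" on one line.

  r1 -= 2·r0 → [0,2,-3,-1]
  r2 -= 2·r0 → [0,-2,1,3]
  r3 -= 0·r0 → [0,-6,7,6]
  r2 -= -1·r1 → [0,0,-2,2]
  r3 -= -3·r1 → [0,0,-2,3]
  r3 -= 1·r2 → [0,0,0,1]

L=[[1,0,0,0],[2,1,0,0],[2,-1,1,0],[0,-3,1,1]] U=[[1,2,1,0],[0,2,-3,-1],[0,0,-2,2],[0,0,0,1]]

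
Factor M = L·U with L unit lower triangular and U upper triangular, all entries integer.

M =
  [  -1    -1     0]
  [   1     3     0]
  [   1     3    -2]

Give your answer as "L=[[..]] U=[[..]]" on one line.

  R1 -= -1·R0 → [0,2,0]
  R2 -= -1·R0 → [0,2,-2]
  R2 -= 1·R1 → [0,0,-2]

L=[[1,0,0],[-1,1,0],[-1,1,1]] U=[[-1,-1,0],[0,2,0],[0,0,-2]]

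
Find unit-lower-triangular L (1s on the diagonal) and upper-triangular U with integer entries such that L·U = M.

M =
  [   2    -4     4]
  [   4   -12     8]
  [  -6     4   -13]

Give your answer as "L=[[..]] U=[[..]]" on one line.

L=[[1,0,0],[2,1,0],[-3,2,1]] U=[[2,-4,4],[0,-4,0],[0,0,-1]]

  r1 -= 2·r0 → [0,-4,0]
  r2 -= -3·r0 → [0,-8,-1]
  r2 -= 2·r1 → [0,0,-1]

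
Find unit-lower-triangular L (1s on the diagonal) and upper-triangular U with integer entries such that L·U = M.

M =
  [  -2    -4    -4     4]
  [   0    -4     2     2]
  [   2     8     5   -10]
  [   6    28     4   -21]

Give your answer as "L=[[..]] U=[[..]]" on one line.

  row1 -= 0·row0 → [0,-4,2,2]
  row2 -= -1·row0 → [0,4,1,-6]
  row3 -= -3·row0 → [0,16,-8,-9]
  row2 -= -1·row1 → [0,0,3,-4]
  row3 -= -4·row1 → [0,0,0,-1]
  row3 -= 0·row2 → [0,0,0,-1]

L=[[1,0,0,0],[0,1,0,0],[-1,-1,1,0],[-3,-4,0,1]] U=[[-2,-4,-4,4],[0,-4,2,2],[0,0,3,-4],[0,0,0,-1]]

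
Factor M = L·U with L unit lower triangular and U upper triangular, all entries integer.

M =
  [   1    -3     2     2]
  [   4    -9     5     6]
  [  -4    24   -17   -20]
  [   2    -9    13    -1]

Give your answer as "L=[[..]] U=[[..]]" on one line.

L=[[1,0,0,0],[4,1,0,0],[-4,4,1,0],[2,-1,2,1]] U=[[1,-3,2,2],[0,3,-3,-2],[0,0,3,-4],[0,0,0,1]]

  row1 -= 4·row0 → [0,3,-3,-2]
  row2 -= -4·row0 → [0,12,-9,-12]
  row3 -= 2·row0 → [0,-3,9,-5]
  row2 -= 4·row1 → [0,0,3,-4]
  row3 -= -1·row1 → [0,0,6,-7]
  row3 -= 2·row2 → [0,0,0,1]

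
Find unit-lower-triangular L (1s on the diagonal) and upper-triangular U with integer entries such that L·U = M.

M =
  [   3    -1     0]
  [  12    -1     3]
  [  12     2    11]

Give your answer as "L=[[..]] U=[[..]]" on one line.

L=[[1,0,0],[4,1,0],[4,2,1]] U=[[3,-1,0],[0,3,3],[0,0,5]]

  r1 -= 4·r0 → [0,3,3]
  r2 -= 4·r0 → [0,6,11]
  r2 -= 2·r1 → [0,0,5]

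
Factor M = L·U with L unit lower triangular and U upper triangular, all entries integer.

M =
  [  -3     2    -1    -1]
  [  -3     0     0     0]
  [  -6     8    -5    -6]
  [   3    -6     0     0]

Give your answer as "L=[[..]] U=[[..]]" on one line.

  r1 -= 1·r0 → [0,-2,1,1]
  r2 -= 2·r0 → [0,4,-3,-4]
  r3 -= -1·r0 → [0,-4,-1,-1]
  r2 -= -2·r1 → [0,0,-1,-2]
  r3 -= 2·r1 → [0,0,-3,-3]
  r3 -= 3·r2 → [0,0,0,3]

L=[[1,0,0,0],[1,1,0,0],[2,-2,1,0],[-1,2,3,1]] U=[[-3,2,-1,-1],[0,-2,1,1],[0,0,-1,-2],[0,0,0,3]]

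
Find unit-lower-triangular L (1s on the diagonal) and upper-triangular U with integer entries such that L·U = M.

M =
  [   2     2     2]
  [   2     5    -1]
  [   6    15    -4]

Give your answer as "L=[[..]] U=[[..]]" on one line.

L=[[1,0,0],[1,1,0],[3,3,1]] U=[[2,2,2],[0,3,-3],[0,0,-1]]

  row1 -= 1·row0 → [0,3,-3]
  row2 -= 3·row0 → [0,9,-10]
  row2 -= 3·row1 → [0,0,-1]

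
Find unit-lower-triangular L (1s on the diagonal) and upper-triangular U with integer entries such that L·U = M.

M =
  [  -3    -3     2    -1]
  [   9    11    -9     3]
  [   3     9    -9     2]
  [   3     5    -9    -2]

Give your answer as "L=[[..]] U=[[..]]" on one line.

  r1 -= -3·r0 → [0,2,-3,0]
  r2 -= -1·r0 → [0,6,-7,1]
  r3 -= -1·r0 → [0,2,-7,-3]
  r2 -= 3·r1 → [0,0,2,1]
  r3 -= 1·r1 → [0,0,-4,-3]
  r3 -= -2·r2 → [0,0,0,-1]

L=[[1,0,0,0],[-3,1,0,0],[-1,3,1,0],[-1,1,-2,1]] U=[[-3,-3,2,-1],[0,2,-3,0],[0,0,2,1],[0,0,0,-1]]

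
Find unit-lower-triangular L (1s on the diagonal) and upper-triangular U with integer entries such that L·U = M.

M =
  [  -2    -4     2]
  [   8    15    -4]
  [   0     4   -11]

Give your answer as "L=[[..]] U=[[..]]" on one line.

  R1 -= -4·R0 → [0,-1,4]
  R2 -= 0·R0 → [0,4,-11]
  R2 -= -4·R1 → [0,0,5]

L=[[1,0,0],[-4,1,0],[0,-4,1]] U=[[-2,-4,2],[0,-1,4],[0,0,5]]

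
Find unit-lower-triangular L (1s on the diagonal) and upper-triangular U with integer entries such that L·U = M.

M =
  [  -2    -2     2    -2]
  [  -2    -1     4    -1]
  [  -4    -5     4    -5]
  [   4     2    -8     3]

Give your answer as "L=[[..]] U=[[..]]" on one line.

  row1 -= 1·row0 → [0,1,2,1]
  row2 -= 2·row0 → [0,-1,0,-1]
  row3 -= -2·row0 → [0,-2,-4,-1]
  row2 -= -1·row1 → [0,0,2,0]
  row3 -= -2·row1 → [0,0,0,1]
  row3 -= 0·row2 → [0,0,0,1]

L=[[1,0,0,0],[1,1,0,0],[2,-1,1,0],[-2,-2,0,1]] U=[[-2,-2,2,-2],[0,1,2,1],[0,0,2,0],[0,0,0,1]]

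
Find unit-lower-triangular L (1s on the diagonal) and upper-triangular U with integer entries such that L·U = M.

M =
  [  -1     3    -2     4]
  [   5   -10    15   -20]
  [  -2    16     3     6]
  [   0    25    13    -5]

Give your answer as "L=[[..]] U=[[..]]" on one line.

L=[[1,0,0,0],[-5,1,0,0],[2,2,1,0],[0,5,4,1]] U=[[-1,3,-2,4],[0,5,5,0],[0,0,-3,-2],[0,0,0,3]]

  R1 -= -5·R0 → [0,5,5,0]
  R2 -= 2·R0 → [0,10,7,-2]
  R3 -= 0·R0 → [0,25,13,-5]
  R2 -= 2·R1 → [0,0,-3,-2]
  R3 -= 5·R1 → [0,0,-12,-5]
  R3 -= 4·R2 → [0,0,0,3]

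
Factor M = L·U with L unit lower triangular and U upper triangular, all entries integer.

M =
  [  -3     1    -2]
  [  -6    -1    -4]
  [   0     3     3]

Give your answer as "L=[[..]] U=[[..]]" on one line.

  r1 -= 2·r0 → [0,-3,0]
  r2 -= 0·r0 → [0,3,3]
  r2 -= -1·r1 → [0,0,3]

L=[[1,0,0],[2,1,0],[0,-1,1]] U=[[-3,1,-2],[0,-3,0],[0,0,3]]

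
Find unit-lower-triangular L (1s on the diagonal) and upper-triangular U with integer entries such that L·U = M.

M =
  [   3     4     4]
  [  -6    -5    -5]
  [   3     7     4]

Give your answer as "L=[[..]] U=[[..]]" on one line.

L=[[1,0,0],[-2,1,0],[1,1,1]] U=[[3,4,4],[0,3,3],[0,0,-3]]

  row1 -= -2·row0 → [0,3,3]
  row2 -= 1·row0 → [0,3,0]
  row2 -= 1·row1 → [0,0,-3]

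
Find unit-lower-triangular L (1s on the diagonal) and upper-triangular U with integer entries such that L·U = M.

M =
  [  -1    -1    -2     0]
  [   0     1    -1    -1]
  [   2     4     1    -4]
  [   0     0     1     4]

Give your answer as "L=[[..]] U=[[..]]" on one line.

  row1 -= 0·row0 → [0,1,-1,-1]
  row2 -= -2·row0 → [0,2,-3,-4]
  row3 -= 0·row0 → [0,0,1,4]
  row2 -= 2·row1 → [0,0,-1,-2]
  row3 -= 0·row1 → [0,0,1,4]
  row3 -= -1·row2 → [0,0,0,2]

L=[[1,0,0,0],[0,1,0,0],[-2,2,1,0],[0,0,-1,1]] U=[[-1,-1,-2,0],[0,1,-1,-1],[0,0,-1,-2],[0,0,0,2]]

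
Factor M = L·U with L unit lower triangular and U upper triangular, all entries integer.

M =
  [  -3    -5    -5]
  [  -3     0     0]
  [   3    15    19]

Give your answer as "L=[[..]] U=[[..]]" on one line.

L=[[1,0,0],[1,1,0],[-1,2,1]] U=[[-3,-5,-5],[0,5,5],[0,0,4]]

  row1 -= 1·row0 → [0,5,5]
  row2 -= -1·row0 → [0,10,14]
  row2 -= 2·row1 → [0,0,4]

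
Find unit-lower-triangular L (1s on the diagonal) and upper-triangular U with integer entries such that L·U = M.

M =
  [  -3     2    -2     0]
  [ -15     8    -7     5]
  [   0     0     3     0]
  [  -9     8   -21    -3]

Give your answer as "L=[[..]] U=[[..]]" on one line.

  r1 -= 5·r0 → [0,-2,3,5]
  r2 -= 0·r0 → [0,0,3,0]
  r3 -= 3·r0 → [0,2,-15,-3]
  r2 -= 0·r1 → [0,0,3,0]
  r3 -= -1·r1 → [0,0,-12,2]
  r3 -= -4·r2 → [0,0,0,2]

L=[[1,0,0,0],[5,1,0,0],[0,0,1,0],[3,-1,-4,1]] U=[[-3,2,-2,0],[0,-2,3,5],[0,0,3,0],[0,0,0,2]]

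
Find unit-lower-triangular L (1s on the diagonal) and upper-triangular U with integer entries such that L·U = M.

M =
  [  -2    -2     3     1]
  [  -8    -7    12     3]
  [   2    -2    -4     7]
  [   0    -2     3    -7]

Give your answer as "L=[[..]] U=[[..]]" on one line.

L=[[1,0,0,0],[4,1,0,0],[-1,-4,1,0],[0,-2,-3,1]] U=[[-2,-2,3,1],[0,1,0,-1],[0,0,-1,4],[0,0,0,3]]

  R1 -= 4·R0 → [0,1,0,-1]
  R2 -= -1·R0 → [0,-4,-1,8]
  R3 -= 0·R0 → [0,-2,3,-7]
  R2 -= -4·R1 → [0,0,-1,4]
  R3 -= -2·R1 → [0,0,3,-9]
  R3 -= -3·R2 → [0,0,0,3]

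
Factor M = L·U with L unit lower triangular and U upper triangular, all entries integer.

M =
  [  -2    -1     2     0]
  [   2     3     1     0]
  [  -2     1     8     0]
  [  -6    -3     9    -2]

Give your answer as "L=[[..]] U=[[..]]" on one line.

  r1 -= -1·r0 → [0,2,3,0]
  r2 -= 1·r0 → [0,2,6,0]
  r3 -= 3·r0 → [0,0,3,-2]
  r2 -= 1·r1 → [0,0,3,0]
  r3 -= 0·r1 → [0,0,3,-2]
  r3 -= 1·r2 → [0,0,0,-2]

L=[[1,0,0,0],[-1,1,0,0],[1,1,1,0],[3,0,1,1]] U=[[-2,-1,2,0],[0,2,3,0],[0,0,3,0],[0,0,0,-2]]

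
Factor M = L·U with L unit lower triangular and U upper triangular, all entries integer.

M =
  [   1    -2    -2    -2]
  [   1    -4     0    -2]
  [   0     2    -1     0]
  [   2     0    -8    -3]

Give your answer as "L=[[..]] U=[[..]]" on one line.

  R1 -= 1·R0 → [0,-2,2,0]
  R2 -= 0·R0 → [0,2,-1,0]
  R3 -= 2·R0 → [0,4,-4,1]
  R2 -= -1·R1 → [0,0,1,0]
  R3 -= -2·R1 → [0,0,0,1]
  R3 -= 0·R2 → [0,0,0,1]

L=[[1,0,0,0],[1,1,0,0],[0,-1,1,0],[2,-2,0,1]] U=[[1,-2,-2,-2],[0,-2,2,0],[0,0,1,0],[0,0,0,1]]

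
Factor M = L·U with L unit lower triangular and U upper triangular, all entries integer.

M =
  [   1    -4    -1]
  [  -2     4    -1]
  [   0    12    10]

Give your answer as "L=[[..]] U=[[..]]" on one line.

L=[[1,0,0],[-2,1,0],[0,-3,1]] U=[[1,-4,-1],[0,-4,-3],[0,0,1]]

  r1 -= -2·r0 → [0,-4,-3]
  r2 -= 0·r0 → [0,12,10]
  r2 -= -3·r1 → [0,0,1]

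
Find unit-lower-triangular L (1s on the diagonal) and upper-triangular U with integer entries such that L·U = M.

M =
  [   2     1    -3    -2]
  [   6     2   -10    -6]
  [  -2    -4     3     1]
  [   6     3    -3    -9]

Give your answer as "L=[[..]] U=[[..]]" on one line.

  r1 -= 3·r0 → [0,-1,-1,0]
  r2 -= -1·r0 → [0,-3,0,-1]
  r3 -= 3·r0 → [0,0,6,-3]
  r2 -= 3·r1 → [0,0,3,-1]
  r3 -= 0·r1 → [0,0,6,-3]
  r3 -= 2·r2 → [0,0,0,-1]

L=[[1,0,0,0],[3,1,0,0],[-1,3,1,0],[3,0,2,1]] U=[[2,1,-3,-2],[0,-1,-1,0],[0,0,3,-1],[0,0,0,-1]]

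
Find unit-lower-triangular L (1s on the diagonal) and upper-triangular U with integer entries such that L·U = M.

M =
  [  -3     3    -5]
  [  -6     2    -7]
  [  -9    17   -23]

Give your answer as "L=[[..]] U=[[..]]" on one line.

  r1 -= 2·r0 → [0,-4,3]
  r2 -= 3·r0 → [0,8,-8]
  r2 -= -2·r1 → [0,0,-2]

L=[[1,0,0],[2,1,0],[3,-2,1]] U=[[-3,3,-5],[0,-4,3],[0,0,-2]]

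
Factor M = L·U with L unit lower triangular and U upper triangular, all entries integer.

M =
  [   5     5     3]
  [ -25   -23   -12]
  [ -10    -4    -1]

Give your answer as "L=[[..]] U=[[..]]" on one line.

L=[[1,0,0],[-5,1,0],[-2,3,1]] U=[[5,5,3],[0,2,3],[0,0,-4]]

  row1 -= -5·row0 → [0,2,3]
  row2 -= -2·row0 → [0,6,5]
  row2 -= 3·row1 → [0,0,-4]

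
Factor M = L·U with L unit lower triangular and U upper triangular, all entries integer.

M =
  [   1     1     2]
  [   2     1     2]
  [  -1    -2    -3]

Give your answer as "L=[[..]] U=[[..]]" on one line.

  R1 -= 2·R0 → [0,-1,-2]
  R2 -= -1·R0 → [0,-1,-1]
  R2 -= 1·R1 → [0,0,1]

L=[[1,0,0],[2,1,0],[-1,1,1]] U=[[1,1,2],[0,-1,-2],[0,0,1]]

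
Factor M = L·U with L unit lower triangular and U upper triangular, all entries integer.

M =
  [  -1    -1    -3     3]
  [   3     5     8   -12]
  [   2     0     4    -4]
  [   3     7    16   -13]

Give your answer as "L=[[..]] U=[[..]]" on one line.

L=[[1,0,0,0],[-3,1,0,0],[-2,-1,1,0],[-3,2,-3,1]] U=[[-1,-1,-3,3],[0,2,-1,-3],[0,0,-3,-1],[0,0,0,-1]]

  row1 -= -3·row0 → [0,2,-1,-3]
  row2 -= -2·row0 → [0,-2,-2,2]
  row3 -= -3·row0 → [0,4,7,-4]
  row2 -= -1·row1 → [0,0,-3,-1]
  row3 -= 2·row1 → [0,0,9,2]
  row3 -= -3·row2 → [0,0,0,-1]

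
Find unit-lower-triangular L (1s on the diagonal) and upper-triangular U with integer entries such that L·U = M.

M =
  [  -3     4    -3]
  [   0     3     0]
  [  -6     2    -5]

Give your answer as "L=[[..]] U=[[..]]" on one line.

  r1 -= 0·r0 → [0,3,0]
  r2 -= 2·r0 → [0,-6,1]
  r2 -= -2·r1 → [0,0,1]

L=[[1,0,0],[0,1,0],[2,-2,1]] U=[[-3,4,-3],[0,3,0],[0,0,1]]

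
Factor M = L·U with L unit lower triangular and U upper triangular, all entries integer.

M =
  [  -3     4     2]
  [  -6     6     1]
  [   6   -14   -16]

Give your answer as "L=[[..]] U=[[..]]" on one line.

  R1 -= 2·R0 → [0,-2,-3]
  R2 -= -2·R0 → [0,-6,-12]
  R2 -= 3·R1 → [0,0,-3]

L=[[1,0,0],[2,1,0],[-2,3,1]] U=[[-3,4,2],[0,-2,-3],[0,0,-3]]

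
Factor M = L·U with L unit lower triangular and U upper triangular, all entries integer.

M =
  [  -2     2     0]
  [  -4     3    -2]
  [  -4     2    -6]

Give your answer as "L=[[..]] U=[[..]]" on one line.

L=[[1,0,0],[2,1,0],[2,2,1]] U=[[-2,2,0],[0,-1,-2],[0,0,-2]]

  R1 -= 2·R0 → [0,-1,-2]
  R2 -= 2·R0 → [0,-2,-6]
  R2 -= 2·R1 → [0,0,-2]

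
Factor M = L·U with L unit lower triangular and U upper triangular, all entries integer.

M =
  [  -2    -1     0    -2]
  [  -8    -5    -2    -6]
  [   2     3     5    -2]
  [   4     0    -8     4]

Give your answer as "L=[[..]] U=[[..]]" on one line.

  row1 -= 4·row0 → [0,-1,-2,2]
  row2 -= -1·row0 → [0,2,5,-4]
  row3 -= -2·row0 → [0,-2,-8,0]
  row2 -= -2·row1 → [0,0,1,0]
  row3 -= 2·row1 → [0,0,-4,-4]
  row3 -= -4·row2 → [0,0,0,-4]

L=[[1,0,0,0],[4,1,0,0],[-1,-2,1,0],[-2,2,-4,1]] U=[[-2,-1,0,-2],[0,-1,-2,2],[0,0,1,0],[0,0,0,-4]]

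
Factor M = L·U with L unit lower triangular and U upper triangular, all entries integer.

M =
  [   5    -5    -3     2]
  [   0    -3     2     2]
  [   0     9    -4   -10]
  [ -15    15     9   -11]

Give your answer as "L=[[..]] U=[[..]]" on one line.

  r1 -= 0·r0 → [0,-3,2,2]
  r2 -= 0·r0 → [0,9,-4,-10]
  r3 -= -3·r0 → [0,0,0,-5]
  r2 -= -3·r1 → [0,0,2,-4]
  r3 -= 0·r1 → [0,0,0,-5]
  r3 -= 0·r2 → [0,0,0,-5]

L=[[1,0,0,0],[0,1,0,0],[0,-3,1,0],[-3,0,0,1]] U=[[5,-5,-3,2],[0,-3,2,2],[0,0,2,-4],[0,0,0,-5]]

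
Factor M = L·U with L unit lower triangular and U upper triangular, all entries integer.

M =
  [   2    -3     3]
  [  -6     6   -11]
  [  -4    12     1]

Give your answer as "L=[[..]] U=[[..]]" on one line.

  row1 -= -3·row0 → [0,-3,-2]
  row2 -= -2·row0 → [0,6,7]
  row2 -= -2·row1 → [0,0,3]

L=[[1,0,0],[-3,1,0],[-2,-2,1]] U=[[2,-3,3],[0,-3,-2],[0,0,3]]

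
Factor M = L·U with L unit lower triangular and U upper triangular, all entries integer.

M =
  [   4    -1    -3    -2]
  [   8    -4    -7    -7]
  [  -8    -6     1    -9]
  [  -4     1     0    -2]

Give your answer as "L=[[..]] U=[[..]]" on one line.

L=[[1,0,0,0],[2,1,0,0],[-2,4,1,0],[-1,0,3,1]] U=[[4,-1,-3,-2],[0,-2,-1,-3],[0,0,-1,-1],[0,0,0,-1]]

  R1 -= 2·R0 → [0,-2,-1,-3]
  R2 -= -2·R0 → [0,-8,-5,-13]
  R3 -= -1·R0 → [0,0,-3,-4]
  R2 -= 4·R1 → [0,0,-1,-1]
  R3 -= 0·R1 → [0,0,-3,-4]
  R3 -= 3·R2 → [0,0,0,-1]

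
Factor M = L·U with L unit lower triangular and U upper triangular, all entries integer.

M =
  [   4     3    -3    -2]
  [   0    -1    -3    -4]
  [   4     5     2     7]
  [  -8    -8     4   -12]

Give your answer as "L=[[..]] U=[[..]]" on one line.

  r1 -= 0·r0 → [0,-1,-3,-4]
  r2 -= 1·r0 → [0,2,5,9]
  r3 -= -2·r0 → [0,-2,-2,-16]
  r2 -= -2·r1 → [0,0,-1,1]
  r3 -= 2·r1 → [0,0,4,-8]
  r3 -= -4·r2 → [0,0,0,-4]

L=[[1,0,0,0],[0,1,0,0],[1,-2,1,0],[-2,2,-4,1]] U=[[4,3,-3,-2],[0,-1,-3,-4],[0,0,-1,1],[0,0,0,-4]]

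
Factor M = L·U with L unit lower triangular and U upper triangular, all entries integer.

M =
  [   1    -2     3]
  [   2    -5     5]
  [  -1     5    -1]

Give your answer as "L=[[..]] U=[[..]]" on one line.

  r1 -= 2·r0 → [0,-1,-1]
  r2 -= -1·r0 → [0,3,2]
  r2 -= -3·r1 → [0,0,-1]

L=[[1,0,0],[2,1,0],[-1,-3,1]] U=[[1,-2,3],[0,-1,-1],[0,0,-1]]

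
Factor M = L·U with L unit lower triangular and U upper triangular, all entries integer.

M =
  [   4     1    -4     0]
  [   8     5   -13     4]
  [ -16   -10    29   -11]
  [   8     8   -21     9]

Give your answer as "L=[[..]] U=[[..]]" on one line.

L=[[1,0,0,0],[2,1,0,0],[-4,-2,1,0],[2,2,-1,1]] U=[[4,1,-4,0],[0,3,-5,4],[0,0,3,-3],[0,0,0,-2]]

  R1 -= 2·R0 → [0,3,-5,4]
  R2 -= -4·R0 → [0,-6,13,-11]
  R3 -= 2·R0 → [0,6,-13,9]
  R2 -= -2·R1 → [0,0,3,-3]
  R3 -= 2·R1 → [0,0,-3,1]
  R3 -= -1·R2 → [0,0,0,-2]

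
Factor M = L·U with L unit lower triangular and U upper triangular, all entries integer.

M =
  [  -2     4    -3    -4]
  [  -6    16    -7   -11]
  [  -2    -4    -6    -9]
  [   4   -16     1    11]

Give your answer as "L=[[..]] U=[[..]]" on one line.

  r1 -= 3·r0 → [0,4,2,1]
  r2 -= 1·r0 → [0,-8,-3,-5]
  r3 -= -2·r0 → [0,-8,-5,3]
  r2 -= -2·r1 → [0,0,1,-3]
  r3 -= -2·r1 → [0,0,-1,5]
  r3 -= -1·r2 → [0,0,0,2]

L=[[1,0,0,0],[3,1,0,0],[1,-2,1,0],[-2,-2,-1,1]] U=[[-2,4,-3,-4],[0,4,2,1],[0,0,1,-3],[0,0,0,2]]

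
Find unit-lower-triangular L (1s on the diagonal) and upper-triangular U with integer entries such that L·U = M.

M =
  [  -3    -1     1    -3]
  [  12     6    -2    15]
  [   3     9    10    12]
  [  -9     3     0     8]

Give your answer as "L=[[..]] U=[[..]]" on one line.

  row1 -= -4·row0 → [0,2,2,3]
  row2 -= -1·row0 → [0,8,11,9]
  row3 -= 3·row0 → [0,6,-3,17]
  row2 -= 4·row1 → [0,0,3,-3]
  row3 -= 3·row1 → [0,0,-9,8]
  row3 -= -3·row2 → [0,0,0,-1]

L=[[1,0,0,0],[-4,1,0,0],[-1,4,1,0],[3,3,-3,1]] U=[[-3,-1,1,-3],[0,2,2,3],[0,0,3,-3],[0,0,0,-1]]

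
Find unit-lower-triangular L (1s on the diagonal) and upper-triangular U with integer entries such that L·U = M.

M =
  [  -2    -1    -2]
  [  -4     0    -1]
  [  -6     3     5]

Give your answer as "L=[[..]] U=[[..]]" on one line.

L=[[1,0,0],[2,1,0],[3,3,1]] U=[[-2,-1,-2],[0,2,3],[0,0,2]]

  r1 -= 2·r0 → [0,2,3]
  r2 -= 3·r0 → [0,6,11]
  r2 -= 3·r1 → [0,0,2]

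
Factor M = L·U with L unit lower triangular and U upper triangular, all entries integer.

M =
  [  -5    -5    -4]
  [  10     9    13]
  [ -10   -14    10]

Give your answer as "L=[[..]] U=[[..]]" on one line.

L=[[1,0,0],[-2,1,0],[2,4,1]] U=[[-5,-5,-4],[0,-1,5],[0,0,-2]]

  row1 -= -2·row0 → [0,-1,5]
  row2 -= 2·row0 → [0,-4,18]
  row2 -= 4·row1 → [0,0,-2]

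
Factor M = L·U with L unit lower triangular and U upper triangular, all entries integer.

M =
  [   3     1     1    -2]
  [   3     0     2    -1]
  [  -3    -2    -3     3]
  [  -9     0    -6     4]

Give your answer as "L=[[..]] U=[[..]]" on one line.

  r1 -= 1·r0 → [0,-1,1,1]
  r2 -= -1·r0 → [0,-1,-2,1]
  r3 -= -3·r0 → [0,3,-3,-2]
  r2 -= 1·r1 → [0,0,-3,0]
  r3 -= -3·r1 → [0,0,0,1]
  r3 -= 0·r2 → [0,0,0,1]

L=[[1,0,0,0],[1,1,0,0],[-1,1,1,0],[-3,-3,0,1]] U=[[3,1,1,-2],[0,-1,1,1],[0,0,-3,0],[0,0,0,1]]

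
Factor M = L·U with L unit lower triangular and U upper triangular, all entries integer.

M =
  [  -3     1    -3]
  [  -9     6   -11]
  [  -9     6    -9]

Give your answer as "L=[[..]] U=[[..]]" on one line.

  row1 -= 3·row0 → [0,3,-2]
  row2 -= 3·row0 → [0,3,0]
  row2 -= 1·row1 → [0,0,2]

L=[[1,0,0],[3,1,0],[3,1,1]] U=[[-3,1,-3],[0,3,-2],[0,0,2]]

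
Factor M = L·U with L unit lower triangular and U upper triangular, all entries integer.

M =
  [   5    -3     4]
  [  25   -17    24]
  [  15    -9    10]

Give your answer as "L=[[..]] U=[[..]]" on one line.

  r1 -= 5·r0 → [0,-2,4]
  r2 -= 3·r0 → [0,0,-2]
  r2 -= 0·r1 → [0,0,-2]

L=[[1,0,0],[5,1,0],[3,0,1]] U=[[5,-3,4],[0,-2,4],[0,0,-2]]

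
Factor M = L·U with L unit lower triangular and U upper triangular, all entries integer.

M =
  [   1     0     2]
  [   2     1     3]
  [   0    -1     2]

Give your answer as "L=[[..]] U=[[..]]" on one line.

L=[[1,0,0],[2,1,0],[0,-1,1]] U=[[1,0,2],[0,1,-1],[0,0,1]]

  r1 -= 2·r0 → [0,1,-1]
  r2 -= 0·r0 → [0,-1,2]
  r2 -= -1·r1 → [0,0,1]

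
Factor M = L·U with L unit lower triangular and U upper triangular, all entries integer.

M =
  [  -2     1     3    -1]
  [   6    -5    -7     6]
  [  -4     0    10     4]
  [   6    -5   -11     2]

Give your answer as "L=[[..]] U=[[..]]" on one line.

  row1 -= -3·row0 → [0,-2,2,3]
  row2 -= 2·row0 → [0,-2,4,6]
  row3 -= -3·row0 → [0,-2,-2,-1]
  row2 -= 1·row1 → [0,0,2,3]
  row3 -= 1·row1 → [0,0,-4,-4]
  row3 -= -2·row2 → [0,0,0,2]

L=[[1,0,0,0],[-3,1,0,0],[2,1,1,0],[-3,1,-2,1]] U=[[-2,1,3,-1],[0,-2,2,3],[0,0,2,3],[0,0,0,2]]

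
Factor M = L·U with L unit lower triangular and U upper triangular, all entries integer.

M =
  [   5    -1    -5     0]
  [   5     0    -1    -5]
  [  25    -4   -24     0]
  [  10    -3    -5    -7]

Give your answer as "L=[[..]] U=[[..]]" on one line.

L=[[1,0,0,0],[1,1,0,0],[5,1,1,0],[2,-1,-3,1]] U=[[5,-1,-5,0],[0,1,4,-5],[0,0,-3,5],[0,0,0,3]]

  r1 -= 1·r0 → [0,1,4,-5]
  r2 -= 5·r0 → [0,1,1,0]
  r3 -= 2·r0 → [0,-1,5,-7]
  r2 -= 1·r1 → [0,0,-3,5]
  r3 -= -1·r1 → [0,0,9,-12]
  r3 -= -3·r2 → [0,0,0,3]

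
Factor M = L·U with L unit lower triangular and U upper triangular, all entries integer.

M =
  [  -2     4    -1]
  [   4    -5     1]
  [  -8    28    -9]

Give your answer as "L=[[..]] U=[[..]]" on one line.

  R1 -= -2·R0 → [0,3,-1]
  R2 -= 4·R0 → [0,12,-5]
  R2 -= 4·R1 → [0,0,-1]

L=[[1,0,0],[-2,1,0],[4,4,1]] U=[[-2,4,-1],[0,3,-1],[0,0,-1]]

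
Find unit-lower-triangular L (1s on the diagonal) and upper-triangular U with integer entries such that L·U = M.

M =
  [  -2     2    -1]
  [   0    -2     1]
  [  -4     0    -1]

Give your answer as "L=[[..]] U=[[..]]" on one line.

  row1 -= 0·row0 → [0,-2,1]
  row2 -= 2·row0 → [0,-4,1]
  row2 -= 2·row1 → [0,0,-1]

L=[[1,0,0],[0,1,0],[2,2,1]] U=[[-2,2,-1],[0,-2,1],[0,0,-1]]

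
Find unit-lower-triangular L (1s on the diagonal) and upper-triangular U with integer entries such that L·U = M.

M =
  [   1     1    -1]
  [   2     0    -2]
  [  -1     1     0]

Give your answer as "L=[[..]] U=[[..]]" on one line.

L=[[1,0,0],[2,1,0],[-1,-1,1]] U=[[1,1,-1],[0,-2,0],[0,0,-1]]

  R1 -= 2·R0 → [0,-2,0]
  R2 -= -1·R0 → [0,2,-1]
  R2 -= -1·R1 → [0,0,-1]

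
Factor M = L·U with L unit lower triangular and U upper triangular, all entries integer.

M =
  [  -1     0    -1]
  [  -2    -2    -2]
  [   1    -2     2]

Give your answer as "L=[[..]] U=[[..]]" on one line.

L=[[1,0,0],[2,1,0],[-1,1,1]] U=[[-1,0,-1],[0,-2,0],[0,0,1]]

  R1 -= 2·R0 → [0,-2,0]
  R2 -= -1·R0 → [0,-2,1]
  R2 -= 1·R1 → [0,0,1]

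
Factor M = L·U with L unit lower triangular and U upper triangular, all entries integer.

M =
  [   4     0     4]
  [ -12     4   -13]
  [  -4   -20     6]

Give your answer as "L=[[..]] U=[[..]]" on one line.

  row1 -= -3·row0 → [0,4,-1]
  row2 -= -1·row0 → [0,-20,10]
  row2 -= -5·row1 → [0,0,5]

L=[[1,0,0],[-3,1,0],[-1,-5,1]] U=[[4,0,4],[0,4,-1],[0,0,5]]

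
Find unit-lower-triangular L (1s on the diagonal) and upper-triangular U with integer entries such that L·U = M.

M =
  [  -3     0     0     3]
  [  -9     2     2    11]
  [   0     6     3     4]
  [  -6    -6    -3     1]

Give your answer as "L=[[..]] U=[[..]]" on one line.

L=[[1,0,0,0],[3,1,0,0],[0,3,1,0],[2,-3,-1,1]] U=[[-3,0,0,3],[0,2,2,2],[0,0,-3,-2],[0,0,0,-1]]

  row1 -= 3·row0 → [0,2,2,2]
  row2 -= 0·row0 → [0,6,3,4]
  row3 -= 2·row0 → [0,-6,-3,-5]
  row2 -= 3·row1 → [0,0,-3,-2]
  row3 -= -3·row1 → [0,0,3,1]
  row3 -= -1·row2 → [0,0,0,-1]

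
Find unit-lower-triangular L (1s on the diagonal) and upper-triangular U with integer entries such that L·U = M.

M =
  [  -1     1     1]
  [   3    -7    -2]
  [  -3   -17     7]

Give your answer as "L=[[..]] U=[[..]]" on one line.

L=[[1,0,0],[-3,1,0],[3,5,1]] U=[[-1,1,1],[0,-4,1],[0,0,-1]]

  row1 -= -3·row0 → [0,-4,1]
  row2 -= 3·row0 → [0,-20,4]
  row2 -= 5·row1 → [0,0,-1]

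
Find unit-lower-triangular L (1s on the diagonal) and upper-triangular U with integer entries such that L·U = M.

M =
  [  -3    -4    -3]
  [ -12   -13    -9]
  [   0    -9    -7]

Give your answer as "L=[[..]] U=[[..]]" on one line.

  r1 -= 4·r0 → [0,3,3]
  r2 -= 0·r0 → [0,-9,-7]
  r2 -= -3·r1 → [0,0,2]

L=[[1,0,0],[4,1,0],[0,-3,1]] U=[[-3,-4,-3],[0,3,3],[0,0,2]]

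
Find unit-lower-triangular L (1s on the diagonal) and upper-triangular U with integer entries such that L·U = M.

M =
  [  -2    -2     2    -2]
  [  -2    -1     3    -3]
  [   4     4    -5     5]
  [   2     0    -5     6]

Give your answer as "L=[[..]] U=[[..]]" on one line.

  row1 -= 1·row0 → [0,1,1,-1]
  row2 -= -2·row0 → [0,0,-1,1]
  row3 -= -1·row0 → [0,-2,-3,4]
  row2 -= 0·row1 → [0,0,-1,1]
  row3 -= -2·row1 → [0,0,-1,2]
  row3 -= 1·row2 → [0,0,0,1]

L=[[1,0,0,0],[1,1,0,0],[-2,0,1,0],[-1,-2,1,1]] U=[[-2,-2,2,-2],[0,1,1,-1],[0,0,-1,1],[0,0,0,1]]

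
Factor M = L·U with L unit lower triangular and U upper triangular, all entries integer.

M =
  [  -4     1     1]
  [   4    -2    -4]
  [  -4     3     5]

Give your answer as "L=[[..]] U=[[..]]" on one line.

  R1 -= -1·R0 → [0,-1,-3]
  R2 -= 1·R0 → [0,2,4]
  R2 -= -2·R1 → [0,0,-2]

L=[[1,0,0],[-1,1,0],[1,-2,1]] U=[[-4,1,1],[0,-1,-3],[0,0,-2]]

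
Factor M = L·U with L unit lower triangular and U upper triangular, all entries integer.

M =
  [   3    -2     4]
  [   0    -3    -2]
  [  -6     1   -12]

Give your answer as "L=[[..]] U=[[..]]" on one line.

  R1 -= 0·R0 → [0,-3,-2]
  R2 -= -2·R0 → [0,-3,-4]
  R2 -= 1·R1 → [0,0,-2]

L=[[1,0,0],[0,1,0],[-2,1,1]] U=[[3,-2,4],[0,-3,-2],[0,0,-2]]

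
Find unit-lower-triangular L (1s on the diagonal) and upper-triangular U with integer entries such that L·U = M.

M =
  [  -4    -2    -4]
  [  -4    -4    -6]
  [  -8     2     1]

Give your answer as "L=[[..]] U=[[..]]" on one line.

  R1 -= 1·R0 → [0,-2,-2]
  R2 -= 2·R0 → [0,6,9]
  R2 -= -3·R1 → [0,0,3]

L=[[1,0,0],[1,1,0],[2,-3,1]] U=[[-4,-2,-4],[0,-2,-2],[0,0,3]]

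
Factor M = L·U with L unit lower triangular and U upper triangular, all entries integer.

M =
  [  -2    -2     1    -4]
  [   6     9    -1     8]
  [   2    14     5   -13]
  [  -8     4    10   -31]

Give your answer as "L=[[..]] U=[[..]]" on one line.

  row1 -= -3·row0 → [0,3,2,-4]
  row2 -= -1·row0 → [0,12,6,-17]
  row3 -= 4·row0 → [0,12,6,-15]
  row2 -= 4·row1 → [0,0,-2,-1]
  row3 -= 4·row1 → [0,0,-2,1]
  row3 -= 1·row2 → [0,0,0,2]

L=[[1,0,0,0],[-3,1,0,0],[-1,4,1,0],[4,4,1,1]] U=[[-2,-2,1,-4],[0,3,2,-4],[0,0,-2,-1],[0,0,0,2]]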